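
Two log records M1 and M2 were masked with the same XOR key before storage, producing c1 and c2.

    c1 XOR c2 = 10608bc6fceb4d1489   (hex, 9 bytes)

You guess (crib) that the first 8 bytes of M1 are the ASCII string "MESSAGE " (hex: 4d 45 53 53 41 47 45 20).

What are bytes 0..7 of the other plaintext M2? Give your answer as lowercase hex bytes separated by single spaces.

Since c1 ⊕ c2 = M1 ⊕ M2, XORing with the guessed M1 bytes yields the corresponding M2 bytes: M2 = (c1 ⊕ c2) ⊕ M1.
byte 0:  16 ^  77 =  93
byte 1:  96 ^  69 =  37
byte 2: 139 ^  83 = 216
byte 3: 198 ^  83 = 149
byte 4: 252 ^  65 = 189
byte 5: 235 ^  71 = 172
byte 6:  77 ^  69 =   8
byte 7:  20 ^  32 =  52

5d 25 d8 95 bd ac 08 34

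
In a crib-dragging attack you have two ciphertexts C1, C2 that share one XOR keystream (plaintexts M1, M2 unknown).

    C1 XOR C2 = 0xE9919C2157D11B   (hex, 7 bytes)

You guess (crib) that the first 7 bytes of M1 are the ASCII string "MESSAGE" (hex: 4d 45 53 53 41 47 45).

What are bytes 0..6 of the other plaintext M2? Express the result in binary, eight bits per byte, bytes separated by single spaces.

10100100 11010100 11001111 01110010 00010110 10010110 01011110

Since C1 ⊕ C2 = M1 ⊕ M2, XORing with the guessed M1 bytes yields the corresponding M2 bytes: M2 = (C1 ⊕ C2) ⊕ M1.
e9 xor 4d = a4
91 xor 45 = d4
9c xor 53 = cf
21 xor 53 = 72
57 xor 41 = 16
d1 xor 47 = 96
1b xor 45 = 5e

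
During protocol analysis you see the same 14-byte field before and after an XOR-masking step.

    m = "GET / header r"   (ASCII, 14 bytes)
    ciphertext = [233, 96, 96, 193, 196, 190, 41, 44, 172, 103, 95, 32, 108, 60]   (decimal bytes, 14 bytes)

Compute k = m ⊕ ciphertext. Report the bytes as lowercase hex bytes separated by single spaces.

Since ciphertext = m ⊕ k, XORing both sides with m gives k = m ⊕ ciphertext.
 71 XOR 233 = 174
 69 XOR  96 =  37
 84 XOR  96 =  52
 32 XOR 193 = 225
 47 XOR 196 = 235
 32 XOR 190 = 158
104 XOR  41 =  65
101 XOR  44 =  73
 97 XOR 172 = 205
100 XOR 103 =   3
101 XOR  95 =  58
114 XOR  32 =  82
 32 XOR 108 =  76
114 XOR  60 =  78

ae 25 34 e1 eb 9e 41 49 cd 03 3a 52 4c 4e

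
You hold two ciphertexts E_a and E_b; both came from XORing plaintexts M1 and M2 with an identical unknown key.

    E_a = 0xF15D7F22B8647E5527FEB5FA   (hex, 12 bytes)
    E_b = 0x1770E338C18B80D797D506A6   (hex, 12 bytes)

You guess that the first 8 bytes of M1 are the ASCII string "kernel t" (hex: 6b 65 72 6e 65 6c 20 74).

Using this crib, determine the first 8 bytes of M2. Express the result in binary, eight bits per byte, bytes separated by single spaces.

10001101 01001000 11101110 01110100 00011100 10000011 11011110 11110110

First, E_a ⊕ E_b = (M1 ⊕ K) ⊕ (M2 ⊕ K) = M1 ⊕ M2, so the key drops out. Then M2 = (M1 ⊕ M2) ⊕ M1 over the first 8 bytes.
byte 0: (f1 ^ 17) ^ 6b = e6 ^ 6b = 8d
byte 1: (5d ^ 70) ^ 65 = 2d ^ 65 = 48
byte 2: (7f ^ e3) ^ 72 = 9c ^ 72 = ee
byte 3: (22 ^ 38) ^ 6e = 1a ^ 6e = 74
byte 4: (b8 ^ c1) ^ 65 = 79 ^ 65 = 1c
byte 5: (64 ^ 8b) ^ 6c = ef ^ 6c = 83
byte 6: (7e ^ 80) ^ 20 = fe ^ 20 = de
byte 7: (55 ^ d7) ^ 74 = 82 ^ 74 = f6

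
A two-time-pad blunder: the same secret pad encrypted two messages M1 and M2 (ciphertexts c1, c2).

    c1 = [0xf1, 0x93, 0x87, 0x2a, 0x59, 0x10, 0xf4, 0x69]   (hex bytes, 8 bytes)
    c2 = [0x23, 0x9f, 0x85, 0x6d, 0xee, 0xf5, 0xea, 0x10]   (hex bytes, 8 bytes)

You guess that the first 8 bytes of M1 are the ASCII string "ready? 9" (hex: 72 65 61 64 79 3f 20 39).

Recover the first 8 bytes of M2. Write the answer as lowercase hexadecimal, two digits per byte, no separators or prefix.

First, c1 ⊕ c2 = (M1 ⊕ K) ⊕ (M2 ⊕ K) = M1 ⊕ M2, so the key drops out. Then M2 = (M1 ⊕ M2) ⊕ M1 over the first 8 bytes.
byte 0: (f1 ^ 23) ^ 72 = d2 ^ 72 = a0
byte 1: (93 ^ 9f) ^ 65 = 0c ^ 65 = 69
byte 2: (87 ^ 85) ^ 61 = 02 ^ 61 = 63
byte 3: (2a ^ 6d) ^ 64 = 47 ^ 64 = 23
byte 4: (59 ^ ee) ^ 79 = b7 ^ 79 = ce
byte 5: (10 ^ f5) ^ 3f = e5 ^ 3f = da
byte 6: (f4 ^ ea) ^ 20 = 1e ^ 20 = 3e
byte 7: (69 ^ 10) ^ 39 = 79 ^ 39 = 40

a0696323ceda3e40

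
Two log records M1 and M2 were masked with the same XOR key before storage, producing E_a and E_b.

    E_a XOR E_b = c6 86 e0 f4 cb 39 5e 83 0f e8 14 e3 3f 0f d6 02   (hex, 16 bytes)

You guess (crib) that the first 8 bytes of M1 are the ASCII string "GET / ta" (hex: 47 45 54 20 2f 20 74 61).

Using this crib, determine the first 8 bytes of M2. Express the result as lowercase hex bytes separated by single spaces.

Since E_a ⊕ E_b = M1 ⊕ M2, XORing with the guessed M1 bytes yields the corresponding M2 bytes: M2 = (E_a ⊕ E_b) ⊕ M1.
198 xor  71 = 129
134 xor  69 = 195
224 xor  84 = 180
244 xor  32 = 212
203 xor  47 = 228
 57 xor  32 =  25
 94 xor 116 =  42
131 xor  97 = 226

81 c3 b4 d4 e4 19 2a e2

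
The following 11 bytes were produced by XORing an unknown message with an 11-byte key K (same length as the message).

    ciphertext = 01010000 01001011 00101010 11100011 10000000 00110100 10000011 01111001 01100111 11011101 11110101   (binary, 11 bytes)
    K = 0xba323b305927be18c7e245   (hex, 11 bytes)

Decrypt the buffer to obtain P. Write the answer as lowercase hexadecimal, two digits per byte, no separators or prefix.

50 xor ba = ea
4b xor 32 = 79
2a xor 3b = 11
e3 xor 30 = d3
80 xor 59 = d9
34 xor 27 = 13
83 xor be = 3d
79 xor 18 = 61
67 xor c7 = a0
dd xor e2 = 3f
f5 xor 45 = b0

ea7911d3d9133d61a03fb0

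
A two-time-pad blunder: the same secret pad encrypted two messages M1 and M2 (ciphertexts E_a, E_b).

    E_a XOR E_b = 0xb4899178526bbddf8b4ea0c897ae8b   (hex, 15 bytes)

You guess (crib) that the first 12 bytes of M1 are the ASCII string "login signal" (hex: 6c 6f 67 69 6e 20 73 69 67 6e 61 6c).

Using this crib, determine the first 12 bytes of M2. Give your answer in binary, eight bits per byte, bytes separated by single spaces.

Since E_a ⊕ E_b = M1 ⊕ M2, XORing with the guessed M1 bytes yields the corresponding M2 bytes: M2 = (E_a ⊕ E_b) ⊕ M1.
b4 xor 6c = d8
89 xor 6f = e6
91 xor 67 = f6
78 xor 69 = 11
52 xor 6e = 3c
6b xor 20 = 4b
bd xor 73 = ce
df xor 69 = b6
8b xor 67 = ec
4e xor 6e = 20
a0 xor 61 = c1
c8 xor 6c = a4

11011000 11100110 11110110 00010001 00111100 01001011 11001110 10110110 11101100 00100000 11000001 10100100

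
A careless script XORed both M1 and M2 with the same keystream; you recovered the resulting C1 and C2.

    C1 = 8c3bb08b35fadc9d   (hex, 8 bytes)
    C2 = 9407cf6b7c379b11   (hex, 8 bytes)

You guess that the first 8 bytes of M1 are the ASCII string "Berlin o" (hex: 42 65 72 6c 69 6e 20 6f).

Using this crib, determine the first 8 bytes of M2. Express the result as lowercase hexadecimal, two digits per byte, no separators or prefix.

First, C1 ⊕ C2 = (M1 ⊕ K) ⊕ (M2 ⊕ K) = M1 ⊕ M2, so the key drops out. Then M2 = (M1 ⊕ M2) ⊕ M1 over the first 8 bytes.
byte 0: (8c XOR 94) XOR 42 = 18 XOR 42 = 5a
byte 1: (3b XOR 07) XOR 65 = 3c XOR 65 = 59
byte 2: (b0 XOR cf) XOR 72 = 7f XOR 72 = 0d
byte 3: (8b XOR 6b) XOR 6c = e0 XOR 6c = 8c
byte 4: (35 XOR 7c) XOR 69 = 49 XOR 69 = 20
byte 5: (fa XOR 37) XOR 6e = cd XOR 6e = a3
byte 6: (dc XOR 9b) XOR 20 = 47 XOR 20 = 67
byte 7: (9d XOR 11) XOR 6f = 8c XOR 6f = e3

5a590d8c20a367e3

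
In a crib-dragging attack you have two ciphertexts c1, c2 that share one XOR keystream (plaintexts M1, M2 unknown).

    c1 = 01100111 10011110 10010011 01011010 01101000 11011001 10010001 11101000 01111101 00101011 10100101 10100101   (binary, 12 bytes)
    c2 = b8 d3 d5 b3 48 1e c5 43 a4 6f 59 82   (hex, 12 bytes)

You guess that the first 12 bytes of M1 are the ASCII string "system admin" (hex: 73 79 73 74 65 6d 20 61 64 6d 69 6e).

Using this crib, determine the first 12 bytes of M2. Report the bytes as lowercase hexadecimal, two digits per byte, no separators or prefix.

First, c1 ⊕ c2 = (M1 ⊕ K) ⊕ (M2 ⊕ K) = M1 ⊕ M2, so the key drops out. Then M2 = (M1 ⊕ M2) ⊕ M1 over the first 12 bytes.
byte 0: (67 ⊕ b8) ⊕ 73 = df ⊕ 73 = ac
byte 1: (9e ⊕ d3) ⊕ 79 = 4d ⊕ 79 = 34
byte 2: (93 ⊕ d5) ⊕ 73 = 46 ⊕ 73 = 35
byte 3: (5a ⊕ b3) ⊕ 74 = e9 ⊕ 74 = 9d
byte 4: (68 ⊕ 48) ⊕ 65 = 20 ⊕ 65 = 45
byte 5: (d9 ⊕ 1e) ⊕ 6d = c7 ⊕ 6d = aa
byte 6: (91 ⊕ c5) ⊕ 20 = 54 ⊕ 20 = 74
byte 7: (e8 ⊕ 43) ⊕ 61 = ab ⊕ 61 = ca
byte 8: (7d ⊕ a4) ⊕ 64 = d9 ⊕ 64 = bd
byte 9: (2b ⊕ 6f) ⊕ 6d = 44 ⊕ 6d = 29
byte 10: (a5 ⊕ 59) ⊕ 69 = fc ⊕ 69 = 95
byte 11: (a5 ⊕ 82) ⊕ 6e = 27 ⊕ 6e = 49

ac34359d45aa74cabd299549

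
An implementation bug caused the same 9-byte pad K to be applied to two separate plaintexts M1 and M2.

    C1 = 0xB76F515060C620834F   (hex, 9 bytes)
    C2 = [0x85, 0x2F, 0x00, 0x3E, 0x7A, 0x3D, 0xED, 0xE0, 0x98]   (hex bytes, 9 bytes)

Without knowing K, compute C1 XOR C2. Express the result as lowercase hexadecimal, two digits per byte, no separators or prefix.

C1 ⊕ C2 = (M1 ⊕ K) ⊕ (M2 ⊕ K) = M1 ⊕ M2 — the shared key cancels under XOR.
byte 0: b7 ⊕ 85 = 32
byte 1: 6f ⊕ 2f = 40
byte 2: 51 ⊕ 00 = 51
byte 3: 50 ⊕ 3e = 6e
byte 4: 60 ⊕ 7a = 1a
byte 5: c6 ⊕ 3d = fb
byte 6: 20 ⊕ ed = cd
byte 7: 83 ⊕ e0 = 63
byte 8: 4f ⊕ 98 = d7

3240516e1afbcd63d7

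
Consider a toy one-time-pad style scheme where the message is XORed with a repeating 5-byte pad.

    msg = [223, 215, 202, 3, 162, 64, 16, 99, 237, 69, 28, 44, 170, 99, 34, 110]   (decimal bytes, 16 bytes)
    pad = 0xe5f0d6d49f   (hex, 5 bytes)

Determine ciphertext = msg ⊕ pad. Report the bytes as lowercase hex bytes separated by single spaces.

The 5-byte key repeats, so the effective keystream is e5 f0 d6 d4 9f e5 f0 d6 d4 9f e5 f0 d6 d4 9f e5.
byte 0: df xor e5 = 3a
byte 1: d7 xor f0 = 27
byte 2: ca xor d6 = 1c
byte 3: 03 xor d4 = d7
byte 4: a2 xor 9f = 3d
byte 5: 40 xor e5 = a5
byte 6: 10 xor f0 = e0
byte 7: 63 xor d6 = b5
byte 8: ed xor d4 = 39
byte 9: 45 xor 9f = da
byte 10: 1c xor e5 = f9
byte 11: 2c xor f0 = dc
byte 12: aa xor d6 = 7c
byte 13: 63 xor d4 = b7
byte 14: 22 xor 9f = bd
byte 15: 6e xor e5 = 8b

3a 27 1c d7 3d a5 e0 b5 39 da f9 dc 7c b7 bd 8b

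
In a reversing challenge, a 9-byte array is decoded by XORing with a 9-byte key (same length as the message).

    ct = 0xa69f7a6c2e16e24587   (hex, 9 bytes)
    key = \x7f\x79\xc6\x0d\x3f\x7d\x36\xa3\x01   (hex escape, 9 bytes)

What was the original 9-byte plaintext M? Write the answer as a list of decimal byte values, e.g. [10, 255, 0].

byte 0: 10100110 xor 01111111 = 11011001
byte 1: 10011111 xor 01111001 = 11100110
byte 2: 01111010 xor 11000110 = 10111100
byte 3: 01101100 xor 00001101 = 01100001
byte 4: 00101110 xor 00111111 = 00010001
byte 5: 00010110 xor 01111101 = 01101011
byte 6: 11100010 xor 00110110 = 11010100
byte 7: 01000101 xor 10100011 = 11100110
byte 8: 10000111 xor 00000001 = 10000110

[217, 230, 188, 97, 17, 107, 212, 230, 134]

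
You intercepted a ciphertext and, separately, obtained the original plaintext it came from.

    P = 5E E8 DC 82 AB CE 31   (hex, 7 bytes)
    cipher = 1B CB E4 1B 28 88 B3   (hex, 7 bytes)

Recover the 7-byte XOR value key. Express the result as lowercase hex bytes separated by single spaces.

45 23 38 99 83 46 82

Since cipher = P ⊕ key, XORing both sides with P gives key = P ⊕ cipher.
5e ^ 1b = 45
e8 ^ cb = 23
dc ^ e4 = 38
82 ^ 1b = 99
ab ^ 28 = 83
ce ^ 88 = 46
31 ^ b3 = 82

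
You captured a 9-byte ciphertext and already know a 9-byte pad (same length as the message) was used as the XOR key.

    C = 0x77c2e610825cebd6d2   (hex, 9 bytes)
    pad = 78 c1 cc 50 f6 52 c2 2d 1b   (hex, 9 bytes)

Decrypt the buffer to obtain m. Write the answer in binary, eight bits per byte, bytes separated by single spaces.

00001111 00000011 00101010 01000000 01110100 00001110 00101001 11111011 11001001

byte 0: 119 ^ 120 =  15
byte 1: 194 ^ 193 =   3
byte 2: 230 ^ 204 =  42
byte 3:  16 ^  80 =  64
byte 4: 130 ^ 246 = 116
byte 5:  92 ^  82 =  14
byte 6: 235 ^ 194 =  41
byte 7: 214 ^  45 = 251
byte 8: 210 ^  27 = 201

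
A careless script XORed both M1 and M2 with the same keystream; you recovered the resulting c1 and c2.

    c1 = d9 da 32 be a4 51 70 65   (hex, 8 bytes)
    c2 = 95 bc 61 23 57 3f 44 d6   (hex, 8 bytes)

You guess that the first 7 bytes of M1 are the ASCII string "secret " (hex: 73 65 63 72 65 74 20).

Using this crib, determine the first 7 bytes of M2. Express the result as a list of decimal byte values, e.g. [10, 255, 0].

First, c1 ⊕ c2 = (M1 ⊕ K) ⊕ (M2 ⊕ K) = M1 ⊕ M2, so the key drops out. Then M2 = (M1 ⊕ M2) ⊕ M1 over the first 7 bytes.
byte 0: (d9 ^ 95) ^ 73 = 4c ^ 73 = 3f
byte 1: (da ^ bc) ^ 65 = 66 ^ 65 = 03
byte 2: (32 ^ 61) ^ 63 = 53 ^ 63 = 30
byte 3: (be ^ 23) ^ 72 = 9d ^ 72 = ef
byte 4: (a4 ^ 57) ^ 65 = f3 ^ 65 = 96
byte 5: (51 ^ 3f) ^ 74 = 6e ^ 74 = 1a
byte 6: (70 ^ 44) ^ 20 = 34 ^ 20 = 14

[63, 3, 48, 239, 150, 26, 20]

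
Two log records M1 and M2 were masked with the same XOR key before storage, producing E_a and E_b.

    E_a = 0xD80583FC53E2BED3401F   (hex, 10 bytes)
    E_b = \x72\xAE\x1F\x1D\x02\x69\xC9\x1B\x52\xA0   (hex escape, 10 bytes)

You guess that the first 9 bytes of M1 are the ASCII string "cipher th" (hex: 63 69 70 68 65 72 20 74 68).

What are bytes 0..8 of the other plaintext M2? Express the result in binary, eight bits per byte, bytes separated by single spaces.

11001001 11000010 11101100 10001001 00110100 11111001 01010111 10111100 01111010

First, E_a ⊕ E_b = (M1 ⊕ K) ⊕ (M2 ⊕ K) = M1 ⊕ M2, so the key drops out. Then M2 = (M1 ⊕ M2) ⊕ M1 over the first 9 bytes.
byte 0: (d8 ⊕ 72) ⊕ 63 = aa ⊕ 63 = c9
byte 1: (05 ⊕ ae) ⊕ 69 = ab ⊕ 69 = c2
byte 2: (83 ⊕ 1f) ⊕ 70 = 9c ⊕ 70 = ec
byte 3: (fc ⊕ 1d) ⊕ 68 = e1 ⊕ 68 = 89
byte 4: (53 ⊕ 02) ⊕ 65 = 51 ⊕ 65 = 34
byte 5: (e2 ⊕ 69) ⊕ 72 = 8b ⊕ 72 = f9
byte 6: (be ⊕ c9) ⊕ 20 = 77 ⊕ 20 = 57
byte 7: (d3 ⊕ 1b) ⊕ 74 = c8 ⊕ 74 = bc
byte 8: (40 ⊕ 52) ⊕ 68 = 12 ⊕ 68 = 7a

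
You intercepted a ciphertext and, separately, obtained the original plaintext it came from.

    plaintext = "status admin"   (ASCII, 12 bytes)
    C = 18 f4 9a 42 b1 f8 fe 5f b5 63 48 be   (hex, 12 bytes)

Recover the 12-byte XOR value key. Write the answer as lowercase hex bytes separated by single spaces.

6b 80 fb 36 c4 8b de 3e d1 0e 21 d0

Since C = plaintext ⊕ key, XORing both sides with plaintext gives key = plaintext ⊕ C.
73 xor 18 = 6b
74 xor f4 = 80
61 xor 9a = fb
74 xor 42 = 36
75 xor b1 = c4
73 xor f8 = 8b
20 xor fe = de
61 xor 5f = 3e
64 xor b5 = d1
6d xor 63 = 0e
69 xor 48 = 21
6e xor be = d0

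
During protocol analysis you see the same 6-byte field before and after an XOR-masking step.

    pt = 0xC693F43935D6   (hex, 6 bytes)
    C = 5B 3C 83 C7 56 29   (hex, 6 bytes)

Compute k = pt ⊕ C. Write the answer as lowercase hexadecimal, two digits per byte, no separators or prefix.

9daf77fe63ff

Since C = pt ⊕ k, XORing both sides with pt gives k = pt ⊕ C.
c6 xor 5b = 9d
93 xor 3c = af
f4 xor 83 = 77
39 xor c7 = fe
35 xor 56 = 63
d6 xor 29 = ff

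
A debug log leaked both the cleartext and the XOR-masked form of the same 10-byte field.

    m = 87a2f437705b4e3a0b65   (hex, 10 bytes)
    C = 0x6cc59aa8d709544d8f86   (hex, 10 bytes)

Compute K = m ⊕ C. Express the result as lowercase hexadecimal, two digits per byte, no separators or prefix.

eb676e9fa7521a7784e3

Since C = m ⊕ K, XORing both sides with m gives K = m ⊕ C.
10000111 xor 01101100 = 11101011
10100010 xor 11000101 = 01100111
11110100 xor 10011010 = 01101110
00110111 xor 10101000 = 10011111
01110000 xor 11010111 = 10100111
01011011 xor 00001001 = 01010010
01001110 xor 01010100 = 00011010
00111010 xor 01001101 = 01110111
00001011 xor 10001111 = 10000100
01100101 xor 10000110 = 11100011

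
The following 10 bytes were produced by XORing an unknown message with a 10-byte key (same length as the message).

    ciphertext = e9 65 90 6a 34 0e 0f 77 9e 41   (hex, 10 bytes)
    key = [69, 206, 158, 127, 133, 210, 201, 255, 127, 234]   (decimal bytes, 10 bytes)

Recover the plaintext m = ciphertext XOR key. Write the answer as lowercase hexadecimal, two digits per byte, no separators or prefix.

acab0e15b1dcc688e1ab

XOR is its own inverse, so applying the key byte-wise gives the result directly.
byte 0: e9 ^ 45 = ac
byte 1: 65 ^ ce = ab
byte 2: 90 ^ 9e = 0e
byte 3: 6a ^ 7f = 15
byte 4: 34 ^ 85 = b1
byte 5: 0e ^ d2 = dc
byte 6: 0f ^ c9 = c6
byte 7: 77 ^ ff = 88
byte 8: 9e ^ 7f = e1
byte 9: 41 ^ ea = ab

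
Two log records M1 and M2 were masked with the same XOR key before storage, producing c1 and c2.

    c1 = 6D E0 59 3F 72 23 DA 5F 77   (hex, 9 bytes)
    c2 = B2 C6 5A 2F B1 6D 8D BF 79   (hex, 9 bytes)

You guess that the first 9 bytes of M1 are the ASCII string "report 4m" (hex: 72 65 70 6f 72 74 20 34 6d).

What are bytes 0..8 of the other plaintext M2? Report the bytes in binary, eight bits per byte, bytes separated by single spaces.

10101101 01000011 01110011 01111111 10110001 00111010 01110111 11010100 01100011

First, c1 ⊕ c2 = (M1 ⊕ K) ⊕ (M2 ⊕ K) = M1 ⊕ M2, so the key drops out. Then M2 = (M1 ⊕ M2) ⊕ M1 over the first 9 bytes.
byte 0: (6d ^ b2) ^ 72 = df ^ 72 = ad
byte 1: (e0 ^ c6) ^ 65 = 26 ^ 65 = 43
byte 2: (59 ^ 5a) ^ 70 = 03 ^ 70 = 73
byte 3: (3f ^ 2f) ^ 6f = 10 ^ 6f = 7f
byte 4: (72 ^ b1) ^ 72 = c3 ^ 72 = b1
byte 5: (23 ^ 6d) ^ 74 = 4e ^ 74 = 3a
byte 6: (da ^ 8d) ^ 20 = 57 ^ 20 = 77
byte 7: (5f ^ bf) ^ 34 = e0 ^ 34 = d4
byte 8: (77 ^ 79) ^ 6d = 0e ^ 6d = 63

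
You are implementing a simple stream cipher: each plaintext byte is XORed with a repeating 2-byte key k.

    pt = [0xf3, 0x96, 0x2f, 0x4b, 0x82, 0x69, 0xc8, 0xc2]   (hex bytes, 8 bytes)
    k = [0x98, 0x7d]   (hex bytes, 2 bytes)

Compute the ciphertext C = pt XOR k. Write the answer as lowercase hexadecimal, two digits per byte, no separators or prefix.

The 2-byte key repeats, so the effective keystream is 98 7d 98 7d 98 7d 98 7d.
byte 0: f3 ⊕ 98 = 6b
byte 1: 96 ⊕ 7d = eb
byte 2: 2f ⊕ 98 = b7
byte 3: 4b ⊕ 7d = 36
byte 4: 82 ⊕ 98 = 1a
byte 5: 69 ⊕ 7d = 14
byte 6: c8 ⊕ 98 = 50
byte 7: c2 ⊕ 7d = bf

6bebb7361a1450bf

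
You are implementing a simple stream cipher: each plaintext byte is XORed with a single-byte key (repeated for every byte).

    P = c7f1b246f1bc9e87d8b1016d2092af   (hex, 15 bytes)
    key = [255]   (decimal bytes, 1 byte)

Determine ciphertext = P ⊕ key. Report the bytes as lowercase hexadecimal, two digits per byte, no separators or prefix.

The 1-byte key repeats, so the effective keystream is ff ff ff ff ff ff ff ff ff ff ff ff ff ff ff.
byte 0: c7 XOR ff = 38
byte 1: f1 XOR ff = 0e
byte 2: b2 XOR ff = 4d
byte 3: 46 XOR ff = b9
byte 4: f1 XOR ff = 0e
byte 5: bc XOR ff = 43
byte 6: 9e XOR ff = 61
byte 7: 87 XOR ff = 78
byte 8: d8 XOR ff = 27
byte 9: b1 XOR ff = 4e
byte 10: 01 XOR ff = fe
byte 11: 6d XOR ff = 92
byte 12: 20 XOR ff = df
byte 13: 92 XOR ff = 6d
byte 14: af XOR ff = 50

380e4db90e436178274efe92df6d50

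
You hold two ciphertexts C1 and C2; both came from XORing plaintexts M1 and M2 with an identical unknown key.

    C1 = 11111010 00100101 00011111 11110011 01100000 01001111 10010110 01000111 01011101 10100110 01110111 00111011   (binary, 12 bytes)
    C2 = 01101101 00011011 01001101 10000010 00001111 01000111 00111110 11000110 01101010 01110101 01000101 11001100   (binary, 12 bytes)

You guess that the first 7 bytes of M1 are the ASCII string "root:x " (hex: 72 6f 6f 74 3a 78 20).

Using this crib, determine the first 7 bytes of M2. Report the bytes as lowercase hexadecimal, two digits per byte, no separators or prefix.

First, C1 ⊕ C2 = (M1 ⊕ K) ⊕ (M2 ⊕ K) = M1 ⊕ M2, so the key drops out. Then M2 = (M1 ⊕ M2) ⊕ M1 over the first 7 bytes.
byte 0: (fa ⊕ 6d) ⊕ 72 = 97 ⊕ 72 = e5
byte 1: (25 ⊕ 1b) ⊕ 6f = 3e ⊕ 6f = 51
byte 2: (1f ⊕ 4d) ⊕ 6f = 52 ⊕ 6f = 3d
byte 3: (f3 ⊕ 82) ⊕ 74 = 71 ⊕ 74 = 05
byte 4: (60 ⊕ 0f) ⊕ 3a = 6f ⊕ 3a = 55
byte 5: (4f ⊕ 47) ⊕ 78 = 08 ⊕ 78 = 70
byte 6: (96 ⊕ 3e) ⊕ 20 = a8 ⊕ 20 = 88

e5513d05557088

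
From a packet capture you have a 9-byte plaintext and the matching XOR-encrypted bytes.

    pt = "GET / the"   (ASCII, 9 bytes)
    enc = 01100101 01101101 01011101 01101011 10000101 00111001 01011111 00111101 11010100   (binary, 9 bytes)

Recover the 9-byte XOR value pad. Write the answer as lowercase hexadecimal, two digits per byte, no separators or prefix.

Since enc = pt ⊕ pad, XORing both sides with pt gives pad = pt ⊕ enc.
byte 0: 47 xor 65 = 22
byte 1: 45 xor 6d = 28
byte 2: 54 xor 5d = 09
byte 3: 20 xor 6b = 4b
byte 4: 2f xor 85 = aa
byte 5: 20 xor 39 = 19
byte 6: 74 xor 5f = 2b
byte 7: 68 xor 3d = 55
byte 8: 65 xor d4 = b1

2228094baa192b55b1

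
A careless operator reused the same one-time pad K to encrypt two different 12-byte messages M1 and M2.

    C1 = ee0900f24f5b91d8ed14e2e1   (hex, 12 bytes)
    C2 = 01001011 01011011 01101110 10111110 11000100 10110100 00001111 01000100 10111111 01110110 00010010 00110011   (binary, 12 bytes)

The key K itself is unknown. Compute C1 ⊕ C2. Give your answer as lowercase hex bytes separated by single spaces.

a5 52 6e 4c 8b ef 9e 9c 52 62 f0 d2

C1 ⊕ C2 = (M1 ⊕ K) ⊕ (M2 ⊕ K) = M1 ⊕ M2 — the shared key cancels under XOR.
byte 0: ee xor 4b = a5
byte 1: 09 xor 5b = 52
byte 2: 00 xor 6e = 6e
byte 3: f2 xor be = 4c
byte 4: 4f xor c4 = 8b
byte 5: 5b xor b4 = ef
byte 6: 91 xor 0f = 9e
byte 7: d8 xor 44 = 9c
byte 8: ed xor bf = 52
byte 9: 14 xor 76 = 62
byte 10: e2 xor 12 = f0
byte 11: e1 xor 33 = d2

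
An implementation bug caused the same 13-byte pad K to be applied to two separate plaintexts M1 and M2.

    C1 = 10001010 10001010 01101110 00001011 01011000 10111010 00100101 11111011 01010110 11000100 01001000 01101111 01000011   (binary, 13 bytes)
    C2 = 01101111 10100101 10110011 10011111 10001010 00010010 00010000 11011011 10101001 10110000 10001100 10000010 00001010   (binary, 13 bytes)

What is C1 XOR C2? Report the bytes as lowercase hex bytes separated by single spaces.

C1 ⊕ C2 = (M1 ⊕ K) ⊕ (M2 ⊕ K) = M1 ⊕ M2 — the shared key cancels under XOR.
8a ^ 6f = e5
8a ^ a5 = 2f
6e ^ b3 = dd
0b ^ 9f = 94
58 ^ 8a = d2
ba ^ 12 = a8
25 ^ 10 = 35
fb ^ db = 20
56 ^ a9 = ff
c4 ^ b0 = 74
48 ^ 8c = c4
6f ^ 82 = ed
43 ^ 0a = 49

e5 2f dd 94 d2 a8 35 20 ff 74 c4 ed 49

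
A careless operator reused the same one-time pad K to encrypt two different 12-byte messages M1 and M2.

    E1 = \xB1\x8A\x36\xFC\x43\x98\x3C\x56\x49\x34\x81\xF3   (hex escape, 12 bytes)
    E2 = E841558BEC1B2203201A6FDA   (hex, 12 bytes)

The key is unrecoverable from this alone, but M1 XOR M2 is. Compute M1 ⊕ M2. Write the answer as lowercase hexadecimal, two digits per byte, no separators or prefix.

E1 ⊕ E2 = (M1 ⊕ K) ⊕ (M2 ⊕ K) = M1 ⊕ M2 — the shared key cancels under XOR.
byte 0: b1 ^ e8 = 59
byte 1: 8a ^ 41 = cb
byte 2: 36 ^ 55 = 63
byte 3: fc ^ 8b = 77
byte 4: 43 ^ ec = af
byte 5: 98 ^ 1b = 83
byte 6: 3c ^ 22 = 1e
byte 7: 56 ^ 03 = 55
byte 8: 49 ^ 20 = 69
byte 9: 34 ^ 1a = 2e
byte 10: 81 ^ 6f = ee
byte 11: f3 ^ da = 29

59cb6377af831e55692eee29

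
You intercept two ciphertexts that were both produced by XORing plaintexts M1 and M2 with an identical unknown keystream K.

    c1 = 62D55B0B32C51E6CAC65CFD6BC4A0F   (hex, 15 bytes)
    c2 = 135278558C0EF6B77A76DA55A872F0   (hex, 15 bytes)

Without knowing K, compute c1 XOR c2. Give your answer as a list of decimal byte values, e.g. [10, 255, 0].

c1 ⊕ c2 = (M1 ⊕ K) ⊕ (M2 ⊕ K) = M1 ⊕ M2 — the shared key cancels under XOR.
62 ^ 13 = 71
d5 ^ 52 = 87
5b ^ 78 = 23
0b ^ 55 = 5e
32 ^ 8c = be
c5 ^ 0e = cb
1e ^ f6 = e8
6c ^ b7 = db
ac ^ 7a = d6
65 ^ 76 = 13
cf ^ da = 15
d6 ^ 55 = 83
bc ^ a8 = 14
4a ^ 72 = 38
0f ^ f0 = ff

[113, 135, 35, 94, 190, 203, 232, 219, 214, 19, 21, 131, 20, 56, 255]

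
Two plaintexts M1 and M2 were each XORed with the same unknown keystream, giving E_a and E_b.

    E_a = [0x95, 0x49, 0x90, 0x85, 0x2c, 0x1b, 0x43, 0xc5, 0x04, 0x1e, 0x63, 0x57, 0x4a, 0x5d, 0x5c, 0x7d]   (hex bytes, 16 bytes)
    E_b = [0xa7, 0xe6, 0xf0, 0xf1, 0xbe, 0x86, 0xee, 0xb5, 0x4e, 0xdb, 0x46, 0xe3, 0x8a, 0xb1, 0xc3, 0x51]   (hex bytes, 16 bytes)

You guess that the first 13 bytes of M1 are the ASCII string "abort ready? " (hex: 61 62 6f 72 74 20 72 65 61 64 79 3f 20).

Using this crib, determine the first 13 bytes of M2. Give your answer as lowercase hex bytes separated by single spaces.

First, E_a ⊕ E_b = (M1 ⊕ K) ⊕ (M2 ⊕ K) = M1 ⊕ M2, so the key drops out. Then M2 = (M1 ⊕ M2) ⊕ M1 over the first 13 bytes.
byte 0: (95 ⊕ a7) ⊕ 61 = 32 ⊕ 61 = 53
byte 1: (49 ⊕ e6) ⊕ 62 = af ⊕ 62 = cd
byte 2: (90 ⊕ f0) ⊕ 6f = 60 ⊕ 6f = 0f
byte 3: (85 ⊕ f1) ⊕ 72 = 74 ⊕ 72 = 06
byte 4: (2c ⊕ be) ⊕ 74 = 92 ⊕ 74 = e6
byte 5: (1b ⊕ 86) ⊕ 20 = 9d ⊕ 20 = bd
byte 6: (43 ⊕ ee) ⊕ 72 = ad ⊕ 72 = df
byte 7: (c5 ⊕ b5) ⊕ 65 = 70 ⊕ 65 = 15
byte 8: (04 ⊕ 4e) ⊕ 61 = 4a ⊕ 61 = 2b
byte 9: (1e ⊕ db) ⊕ 64 = c5 ⊕ 64 = a1
byte 10: (63 ⊕ 46) ⊕ 79 = 25 ⊕ 79 = 5c
byte 11: (57 ⊕ e3) ⊕ 3f = b4 ⊕ 3f = 8b
byte 12: (4a ⊕ 8a) ⊕ 20 = c0 ⊕ 20 = e0

53 cd 0f 06 e6 bd df 15 2b a1 5c 8b e0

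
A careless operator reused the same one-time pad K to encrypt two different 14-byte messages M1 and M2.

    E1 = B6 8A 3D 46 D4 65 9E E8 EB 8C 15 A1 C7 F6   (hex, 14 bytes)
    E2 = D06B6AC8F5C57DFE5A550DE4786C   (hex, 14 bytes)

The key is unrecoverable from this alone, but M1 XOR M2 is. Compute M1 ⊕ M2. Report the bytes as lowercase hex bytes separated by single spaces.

E1 ⊕ E2 = (M1 ⊕ K) ⊕ (M2 ⊕ K) = M1 ⊕ M2 — the shared key cancels under XOR.
byte 0: 10110110 xor 11010000 = 01100110
byte 1: 10001010 xor 01101011 = 11100001
byte 2: 00111101 xor 01101010 = 01010111
byte 3: 01000110 xor 11001000 = 10001110
byte 4: 11010100 xor 11110101 = 00100001
byte 5: 01100101 xor 11000101 = 10100000
byte 6: 10011110 xor 01111101 = 11100011
byte 7: 11101000 xor 11111110 = 00010110
byte 8: 11101011 xor 01011010 = 10110001
byte 9: 10001100 xor 01010101 = 11011001
byte 10: 00010101 xor 00001101 = 00011000
byte 11: 10100001 xor 11100100 = 01000101
byte 12: 11000111 xor 01111000 = 10111111
byte 13: 11110110 xor 01101100 = 10011010

66 e1 57 8e 21 a0 e3 16 b1 d9 18 45 bf 9a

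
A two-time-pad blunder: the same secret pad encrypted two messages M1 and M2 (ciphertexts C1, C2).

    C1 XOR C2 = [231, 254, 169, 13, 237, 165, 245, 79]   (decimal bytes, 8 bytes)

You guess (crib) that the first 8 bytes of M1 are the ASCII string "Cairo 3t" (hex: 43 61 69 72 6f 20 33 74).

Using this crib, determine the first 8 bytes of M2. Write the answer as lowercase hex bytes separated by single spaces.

Since C1 ⊕ C2 = M1 ⊕ M2, XORing with the guessed M1 bytes yields the corresponding M2 bytes: M2 = (C1 ⊕ C2) ⊕ M1.
231 XOR  67 = 164
254 XOR  97 = 159
169 XOR 105 = 192
 13 XOR 114 = 127
237 XOR 111 = 130
165 XOR  32 = 133
245 XOR  51 = 198
 79 XOR 116 =  59

a4 9f c0 7f 82 85 c6 3b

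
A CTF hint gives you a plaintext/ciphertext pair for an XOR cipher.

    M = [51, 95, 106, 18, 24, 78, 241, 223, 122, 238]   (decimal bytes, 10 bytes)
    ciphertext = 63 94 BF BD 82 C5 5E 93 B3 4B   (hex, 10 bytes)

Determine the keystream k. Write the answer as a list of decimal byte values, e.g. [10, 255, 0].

[80, 203, 213, 175, 154, 139, 175, 76, 201, 165]

Since ciphertext = M ⊕ k, XORing both sides with M gives k = M ⊕ ciphertext.
00110011 XOR 01100011 = 01010000
01011111 XOR 10010100 = 11001011
01101010 XOR 10111111 = 11010101
00010010 XOR 10111101 = 10101111
00011000 XOR 10000010 = 10011010
01001110 XOR 11000101 = 10001011
11110001 XOR 01011110 = 10101111
11011111 XOR 10010011 = 01001100
01111010 XOR 10110011 = 11001001
11101110 XOR 01001011 = 10100101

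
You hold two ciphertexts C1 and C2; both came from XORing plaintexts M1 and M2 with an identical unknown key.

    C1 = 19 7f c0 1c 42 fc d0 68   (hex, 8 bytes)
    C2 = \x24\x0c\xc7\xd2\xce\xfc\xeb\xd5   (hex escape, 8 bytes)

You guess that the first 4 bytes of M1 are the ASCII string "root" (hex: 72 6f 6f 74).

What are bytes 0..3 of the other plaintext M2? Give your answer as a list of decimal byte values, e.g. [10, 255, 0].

First, C1 ⊕ C2 = (M1 ⊕ K) ⊕ (M2 ⊕ K) = M1 ⊕ M2, so the key drops out. Then M2 = (M1 ⊕ M2) ⊕ M1 over the first 4 bytes.
byte 0: (19 ⊕ 24) ⊕ 72 = 3d ⊕ 72 = 4f
byte 1: (7f ⊕ 0c) ⊕ 6f = 73 ⊕ 6f = 1c
byte 2: (c0 ⊕ c7) ⊕ 6f = 07 ⊕ 6f = 68
byte 3: (1c ⊕ d2) ⊕ 74 = ce ⊕ 74 = ba

[79, 28, 104, 186]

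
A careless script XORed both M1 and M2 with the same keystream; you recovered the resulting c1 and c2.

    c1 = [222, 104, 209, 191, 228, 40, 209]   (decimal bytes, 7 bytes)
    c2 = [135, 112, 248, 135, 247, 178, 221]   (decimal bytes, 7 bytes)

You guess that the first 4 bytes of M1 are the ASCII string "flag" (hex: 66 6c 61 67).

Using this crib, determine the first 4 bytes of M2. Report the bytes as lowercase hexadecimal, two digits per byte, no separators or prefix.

First, c1 ⊕ c2 = (M1 ⊕ K) ⊕ (M2 ⊕ K) = M1 ⊕ M2, so the key drops out. Then M2 = (M1 ⊕ M2) ⊕ M1 over the first 4 bytes.
byte 0: (de xor 87) xor 66 = 59 xor 66 = 3f
byte 1: (68 xor 70) xor 6c = 18 xor 6c = 74
byte 2: (d1 xor f8) xor 61 = 29 xor 61 = 48
byte 3: (bf xor 87) xor 67 = 38 xor 67 = 5f

3f74485f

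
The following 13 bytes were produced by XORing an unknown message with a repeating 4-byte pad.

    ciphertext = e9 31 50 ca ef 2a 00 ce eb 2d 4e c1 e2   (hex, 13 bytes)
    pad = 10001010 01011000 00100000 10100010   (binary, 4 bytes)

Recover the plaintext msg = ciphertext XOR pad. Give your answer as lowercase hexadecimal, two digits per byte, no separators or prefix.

636970686572206c61756e6368

The 4-byte key repeats, so the effective keystream is 8a 58 20 a2 8a 58 20 a2 8a 58 20 a2 8a.
byte 0: 233 ^ 138 =  99
byte 1:  49 ^  88 = 105
byte 2:  80 ^  32 = 112
byte 3: 202 ^ 162 = 104
byte 4: 239 ^ 138 = 101
byte 5:  42 ^  88 = 114
byte 6:   0 ^  32 =  32
byte 7: 206 ^ 162 = 108
byte 8: 235 ^ 138 =  97
byte 9:  45 ^  88 = 117
byte 10:  78 ^  32 = 110
byte 11: 193 ^ 162 =  99
byte 12: 226 ^ 138 = 104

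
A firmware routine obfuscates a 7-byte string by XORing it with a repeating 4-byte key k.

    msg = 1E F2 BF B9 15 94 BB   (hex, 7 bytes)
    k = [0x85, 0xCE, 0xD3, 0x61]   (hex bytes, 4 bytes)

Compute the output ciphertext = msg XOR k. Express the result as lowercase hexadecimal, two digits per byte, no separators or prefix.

The 4-byte key repeats, so the effective keystream is 85 ce d3 61 85 ce d3.
byte 0: 1e XOR 85 = 9b
byte 1: f2 XOR ce = 3c
byte 2: bf XOR d3 = 6c
byte 3: b9 XOR 61 = d8
byte 4: 15 XOR 85 = 90
byte 5: 94 XOR ce = 5a
byte 6: bb XOR d3 = 68

9b3c6cd8905a68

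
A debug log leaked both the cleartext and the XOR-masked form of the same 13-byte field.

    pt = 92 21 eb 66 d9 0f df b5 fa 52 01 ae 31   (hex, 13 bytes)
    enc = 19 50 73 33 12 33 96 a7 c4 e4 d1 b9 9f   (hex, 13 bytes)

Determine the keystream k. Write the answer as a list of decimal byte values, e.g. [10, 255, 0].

[139, 113, 152, 85, 203, 60, 73, 18, 62, 182, 208, 23, 174]

Since enc = pt ⊕ k, XORing both sides with pt gives k = pt ⊕ enc.
146 ^  25 = 139
 33 ^  80 = 113
235 ^ 115 = 152
102 ^  51 =  85
217 ^  18 = 203
 15 ^  51 =  60
223 ^ 150 =  73
181 ^ 167 =  18
250 ^ 196 =  62
 82 ^ 228 = 182
  1 ^ 209 = 208
174 ^ 185 =  23
 49 ^ 159 = 174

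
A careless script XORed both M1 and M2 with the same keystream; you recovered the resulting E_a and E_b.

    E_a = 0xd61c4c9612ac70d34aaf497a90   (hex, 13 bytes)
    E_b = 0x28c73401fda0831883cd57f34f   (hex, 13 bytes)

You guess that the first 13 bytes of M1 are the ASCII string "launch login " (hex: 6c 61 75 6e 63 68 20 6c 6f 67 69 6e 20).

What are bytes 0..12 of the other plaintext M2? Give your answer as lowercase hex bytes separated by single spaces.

First, E_a ⊕ E_b = (M1 ⊕ K) ⊕ (M2 ⊕ K) = M1 ⊕ M2, so the key drops out. Then M2 = (M1 ⊕ M2) ⊕ M1 over the first 13 bytes.
byte 0: (d6 ^ 28) ^ 6c = fe ^ 6c = 92
byte 1: (1c ^ c7) ^ 61 = db ^ 61 = ba
byte 2: (4c ^ 34) ^ 75 = 78 ^ 75 = 0d
byte 3: (96 ^ 01) ^ 6e = 97 ^ 6e = f9
byte 4: (12 ^ fd) ^ 63 = ef ^ 63 = 8c
byte 5: (ac ^ a0) ^ 68 = 0c ^ 68 = 64
byte 6: (70 ^ 83) ^ 20 = f3 ^ 20 = d3
byte 7: (d3 ^ 18) ^ 6c = cb ^ 6c = a7
byte 8: (4a ^ 83) ^ 6f = c9 ^ 6f = a6
byte 9: (af ^ cd) ^ 67 = 62 ^ 67 = 05
byte 10: (49 ^ 57) ^ 69 = 1e ^ 69 = 77
byte 11: (7a ^ f3) ^ 6e = 89 ^ 6e = e7
byte 12: (90 ^ 4f) ^ 20 = df ^ 20 = ff

92 ba 0d f9 8c 64 d3 a7 a6 05 77 e7 ff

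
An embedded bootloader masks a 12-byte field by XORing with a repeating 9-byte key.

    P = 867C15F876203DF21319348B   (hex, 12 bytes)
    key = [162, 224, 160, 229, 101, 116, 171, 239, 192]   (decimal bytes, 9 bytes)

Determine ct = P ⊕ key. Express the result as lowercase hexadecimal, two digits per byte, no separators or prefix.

249cb51d1354961dd3bbd42b

The 9-byte key repeats, so the effective keystream is a2 e0 a0 e5 65 74 ab ef c0 a2 e0 a0.
byte 0: 134 ⊕ 162 =  36
byte 1: 124 ⊕ 224 = 156
byte 2:  21 ⊕ 160 = 181
byte 3: 248 ⊕ 229 =  29
byte 4: 118 ⊕ 101 =  19
byte 5:  32 ⊕ 116 =  84
byte 6:  61 ⊕ 171 = 150
byte 7: 242 ⊕ 239 =  29
byte 8:  19 ⊕ 192 = 211
byte 9:  25 ⊕ 162 = 187
byte 10:  52 ⊕ 224 = 212
byte 11: 139 ⊕ 160 =  43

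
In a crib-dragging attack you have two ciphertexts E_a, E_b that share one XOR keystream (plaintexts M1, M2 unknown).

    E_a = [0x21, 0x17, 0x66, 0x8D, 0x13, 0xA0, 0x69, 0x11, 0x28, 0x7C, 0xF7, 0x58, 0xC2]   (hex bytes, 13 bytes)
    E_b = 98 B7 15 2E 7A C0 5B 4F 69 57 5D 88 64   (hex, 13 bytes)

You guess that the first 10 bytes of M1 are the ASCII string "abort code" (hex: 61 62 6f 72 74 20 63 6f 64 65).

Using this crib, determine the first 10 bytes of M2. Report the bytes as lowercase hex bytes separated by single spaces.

First, E_a ⊕ E_b = (M1 ⊕ K) ⊕ (M2 ⊕ K) = M1 ⊕ M2, so the key drops out. Then M2 = (M1 ⊕ M2) ⊕ M1 over the first 10 bytes.
byte 0: (21 XOR 98) XOR 61 = b9 XOR 61 = d8
byte 1: (17 XOR b7) XOR 62 = a0 XOR 62 = c2
byte 2: (66 XOR 15) XOR 6f = 73 XOR 6f = 1c
byte 3: (8d XOR 2e) XOR 72 = a3 XOR 72 = d1
byte 4: (13 XOR 7a) XOR 74 = 69 XOR 74 = 1d
byte 5: (a0 XOR c0) XOR 20 = 60 XOR 20 = 40
byte 6: (69 XOR 5b) XOR 63 = 32 XOR 63 = 51
byte 7: (11 XOR 4f) XOR 6f = 5e XOR 6f = 31
byte 8: (28 XOR 69) XOR 64 = 41 XOR 64 = 25
byte 9: (7c XOR 57) XOR 65 = 2b XOR 65 = 4e

d8 c2 1c d1 1d 40 51 31 25 4e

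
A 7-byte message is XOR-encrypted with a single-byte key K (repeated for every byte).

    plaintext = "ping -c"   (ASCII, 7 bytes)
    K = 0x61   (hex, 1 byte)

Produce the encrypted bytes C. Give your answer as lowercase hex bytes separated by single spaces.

11 08 0f 06 41 4c 02

The 1-byte key repeats, so the effective keystream is 61 61 61 61 61 61 61.
byte 0: 112 ^  97 =  17
byte 1: 105 ^  97 =   8
byte 2: 110 ^  97 =  15
byte 3: 103 ^  97 =   6
byte 4:  32 ^  97 =  65
byte 5:  45 ^  97 =  76
byte 6:  99 ^  97 =   2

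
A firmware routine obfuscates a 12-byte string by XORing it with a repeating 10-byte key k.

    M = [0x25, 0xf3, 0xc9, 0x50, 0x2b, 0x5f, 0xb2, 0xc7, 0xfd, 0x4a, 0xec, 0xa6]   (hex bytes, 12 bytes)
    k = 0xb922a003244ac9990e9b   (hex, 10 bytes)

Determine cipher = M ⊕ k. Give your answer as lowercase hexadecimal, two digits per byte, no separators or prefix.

The 10-byte key repeats, so the effective keystream is b9 22 a0 03 24 4a c9 99 0e 9b b9 22.
byte 0: 00100101 ^ 10111001 = 10011100
byte 1: 11110011 ^ 00100010 = 11010001
byte 2: 11001001 ^ 10100000 = 01101001
byte 3: 01010000 ^ 00000011 = 01010011
byte 4: 00101011 ^ 00100100 = 00001111
byte 5: 01011111 ^ 01001010 = 00010101
byte 6: 10110010 ^ 11001001 = 01111011
byte 7: 11000111 ^ 10011001 = 01011110
byte 8: 11111101 ^ 00001110 = 11110011
byte 9: 01001010 ^ 10011011 = 11010001
byte 10: 11101100 ^ 10111001 = 01010101
byte 11: 10100110 ^ 00100010 = 10000100

9cd169530f157b5ef3d15584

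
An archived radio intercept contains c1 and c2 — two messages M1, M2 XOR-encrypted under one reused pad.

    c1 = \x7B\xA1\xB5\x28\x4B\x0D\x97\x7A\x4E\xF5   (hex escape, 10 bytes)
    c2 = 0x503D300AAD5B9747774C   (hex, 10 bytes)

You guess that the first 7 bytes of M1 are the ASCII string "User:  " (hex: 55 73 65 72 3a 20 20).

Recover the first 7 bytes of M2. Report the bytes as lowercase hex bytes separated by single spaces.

7e ef e0 50 dc 76 20

First, c1 ⊕ c2 = (M1 ⊕ K) ⊕ (M2 ⊕ K) = M1 ⊕ M2, so the key drops out. Then M2 = (M1 ⊕ M2) ⊕ M1 over the first 7 bytes.
byte 0: (7b ⊕ 50) ⊕ 55 = 2b ⊕ 55 = 7e
byte 1: (a1 ⊕ 3d) ⊕ 73 = 9c ⊕ 73 = ef
byte 2: (b5 ⊕ 30) ⊕ 65 = 85 ⊕ 65 = e0
byte 3: (28 ⊕ 0a) ⊕ 72 = 22 ⊕ 72 = 50
byte 4: (4b ⊕ ad) ⊕ 3a = e6 ⊕ 3a = dc
byte 5: (0d ⊕ 5b) ⊕ 20 = 56 ⊕ 20 = 76
byte 6: (97 ⊕ 97) ⊕ 20 = 00 ⊕ 20 = 20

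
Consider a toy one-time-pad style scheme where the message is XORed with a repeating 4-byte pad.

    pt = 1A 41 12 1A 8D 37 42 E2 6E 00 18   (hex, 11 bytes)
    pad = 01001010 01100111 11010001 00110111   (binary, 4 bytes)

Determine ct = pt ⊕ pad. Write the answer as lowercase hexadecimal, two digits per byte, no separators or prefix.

The 4-byte key repeats, so the effective keystream is 4a 67 d1 37 4a 67 d1 37 4a 67 d1.
byte 0: 00011010 ⊕ 01001010 = 01010000
byte 1: 01000001 ⊕ 01100111 = 00100110
byte 2: 00010010 ⊕ 11010001 = 11000011
byte 3: 00011010 ⊕ 00110111 = 00101101
byte 4: 10001101 ⊕ 01001010 = 11000111
byte 5: 00110111 ⊕ 01100111 = 01010000
byte 6: 01000010 ⊕ 11010001 = 10010011
byte 7: 11100010 ⊕ 00110111 = 11010101
byte 8: 01101110 ⊕ 01001010 = 00100100
byte 9: 00000000 ⊕ 01100111 = 01100111
byte 10: 00011000 ⊕ 11010001 = 11001001

5026c32dc75093d52467c9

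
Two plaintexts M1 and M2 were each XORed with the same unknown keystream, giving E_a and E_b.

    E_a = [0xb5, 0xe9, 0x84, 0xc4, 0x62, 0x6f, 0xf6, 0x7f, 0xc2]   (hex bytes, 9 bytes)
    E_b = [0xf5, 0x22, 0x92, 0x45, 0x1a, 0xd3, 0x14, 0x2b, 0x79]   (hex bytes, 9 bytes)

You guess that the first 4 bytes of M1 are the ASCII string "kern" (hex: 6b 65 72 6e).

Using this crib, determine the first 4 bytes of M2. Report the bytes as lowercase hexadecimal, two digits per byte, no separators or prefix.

2bae64ef

First, E_a ⊕ E_b = (M1 ⊕ K) ⊕ (M2 ⊕ K) = M1 ⊕ M2, so the key drops out. Then M2 = (M1 ⊕ M2) ⊕ M1 over the first 4 bytes.
byte 0: (b5 xor f5) xor 6b = 40 xor 6b = 2b
byte 1: (e9 xor 22) xor 65 = cb xor 65 = ae
byte 2: (84 xor 92) xor 72 = 16 xor 72 = 64
byte 3: (c4 xor 45) xor 6e = 81 xor 6e = ef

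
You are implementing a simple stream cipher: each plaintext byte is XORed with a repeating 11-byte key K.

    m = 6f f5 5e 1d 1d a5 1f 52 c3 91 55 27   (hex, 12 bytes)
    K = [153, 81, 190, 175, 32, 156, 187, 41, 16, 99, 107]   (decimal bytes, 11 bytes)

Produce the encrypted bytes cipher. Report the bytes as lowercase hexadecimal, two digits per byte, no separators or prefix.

f6a4e0b23d39a47bd3f23ebe

The 11-byte key repeats, so the effective keystream is 99 51 be af 20 9c bb 29 10 63 6b 99.
byte 0: 111 xor 153 = 246
byte 1: 245 xor  81 = 164
byte 2:  94 xor 190 = 224
byte 3:  29 xor 175 = 178
byte 4:  29 xor  32 =  61
byte 5: 165 xor 156 =  57
byte 6:  31 xor 187 = 164
byte 7:  82 xor  41 = 123
byte 8: 195 xor  16 = 211
byte 9: 145 xor  99 = 242
byte 10:  85 xor 107 =  62
byte 11:  39 xor 153 = 190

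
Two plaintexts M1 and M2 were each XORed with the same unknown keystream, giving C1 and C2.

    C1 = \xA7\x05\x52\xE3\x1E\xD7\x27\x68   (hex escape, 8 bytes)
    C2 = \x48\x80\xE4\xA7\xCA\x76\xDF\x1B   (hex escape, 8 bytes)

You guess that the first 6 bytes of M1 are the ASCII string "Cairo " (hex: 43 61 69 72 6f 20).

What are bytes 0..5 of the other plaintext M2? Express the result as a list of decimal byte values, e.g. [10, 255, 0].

First, C1 ⊕ C2 = (M1 ⊕ K) ⊕ (M2 ⊕ K) = M1 ⊕ M2, so the key drops out. Then M2 = (M1 ⊕ M2) ⊕ M1 over the first 6 bytes.
byte 0: (a7 XOR 48) XOR 43 = ef XOR 43 = ac
byte 1: (05 XOR 80) XOR 61 = 85 XOR 61 = e4
byte 2: (52 XOR e4) XOR 69 = b6 XOR 69 = df
byte 3: (e3 XOR a7) XOR 72 = 44 XOR 72 = 36
byte 4: (1e XOR ca) XOR 6f = d4 XOR 6f = bb
byte 5: (d7 XOR 76) XOR 20 = a1 XOR 20 = 81

[172, 228, 223, 54, 187, 129]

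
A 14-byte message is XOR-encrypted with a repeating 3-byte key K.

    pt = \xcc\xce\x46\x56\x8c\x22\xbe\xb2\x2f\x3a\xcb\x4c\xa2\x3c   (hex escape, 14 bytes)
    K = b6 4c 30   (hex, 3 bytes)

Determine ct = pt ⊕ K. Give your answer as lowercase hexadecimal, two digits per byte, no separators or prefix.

The 3-byte key repeats, so the effective keystream is b6 4c 30 b6 4c 30 b6 4c 30 b6 4c 30 b6 4c.
byte 0: 11001100 XOR 10110110 = 01111010
byte 1: 11001110 XOR 01001100 = 10000010
byte 2: 01000110 XOR 00110000 = 01110110
byte 3: 01010110 XOR 10110110 = 11100000
byte 4: 10001100 XOR 01001100 = 11000000
byte 5: 00100010 XOR 00110000 = 00010010
byte 6: 10111110 XOR 10110110 = 00001000
byte 7: 10110010 XOR 01001100 = 11111110
byte 8: 00101111 XOR 00110000 = 00011111
byte 9: 00111010 XOR 10110110 = 10001100
byte 10: 11001011 XOR 01001100 = 10000111
byte 11: 01001100 XOR 00110000 = 01111100
byte 12: 10100010 XOR 10110110 = 00010100
byte 13: 00111100 XOR 01001100 = 01110000

7a8276e0c01208fe1f8c877c1470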